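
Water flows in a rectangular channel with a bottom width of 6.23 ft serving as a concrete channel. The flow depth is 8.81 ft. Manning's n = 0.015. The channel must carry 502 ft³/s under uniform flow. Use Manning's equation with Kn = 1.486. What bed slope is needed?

S = 0.00281

Flow area A = b·y = 6.23 × 8.81 = 54.89 ft². Wetted perimeter P = b + 2y = 6.23 + 2×8.81 = 23.85 ft.
Hydraulic radius R = A/P = 54.89/23.85 = 2.301 ft.
From Manning's equation, S = [nQ / (1.486 A R^(2/3))]² = [0.015 × 502 / (1.486 × 54.89 × 2.301^(2/3))]² = 0.00281.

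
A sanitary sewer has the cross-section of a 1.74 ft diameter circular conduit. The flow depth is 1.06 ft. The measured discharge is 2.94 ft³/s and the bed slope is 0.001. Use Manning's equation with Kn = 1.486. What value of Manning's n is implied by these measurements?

n = 0.015

For a circular section of diameter D = 1.74 ft at depth y = 1.06 ft, the central angle is θ = 2 arccos(1 − 2y/D) = 3.582 rad. Then A = (D²/8)(θ − sin θ) = 1.517 ft² and P = Dθ/2 = 3.116 ft.
Hydraulic radius R = A/P = 1.517/3.116 = 0.4868 ft.
Rearranging Manning's equation: n = (1.486/Q) A R^(2/3) S^(1/2) = (1.486/2.94) × 1.517 × 0.4868^(2/3) × √0.001 = 0.015.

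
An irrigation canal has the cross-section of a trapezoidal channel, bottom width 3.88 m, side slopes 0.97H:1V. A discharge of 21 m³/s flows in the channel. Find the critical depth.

y_c = 1.29 m

At critical depth, Q² T / (g A³) = 1, i.e. A³/T = Q²/g = 21²/9.81 = 44.95.
At y = 1.06 m: A³/T = 23.72 — low.
At y = 1.55 m: A³/T = 84.36 — high.
At y = 1.29 m: A³/T = 45.44 — close enough.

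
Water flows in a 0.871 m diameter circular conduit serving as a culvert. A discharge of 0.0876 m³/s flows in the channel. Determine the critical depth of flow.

y_c = 0.169 m

At critical depth, Q² T / (g A³) = 1, i.e. A³/T = Q²/g = 0.0876²/9.81 = 0.0007822.
Try y = 0.209 m: A³/T = 0.001786 — over.
Try y = 0.139 m: A³/T = 0.0003612 — short.
Try y = 0.169 m: A³/T = 0.0007781 — ≈ 0.0007822.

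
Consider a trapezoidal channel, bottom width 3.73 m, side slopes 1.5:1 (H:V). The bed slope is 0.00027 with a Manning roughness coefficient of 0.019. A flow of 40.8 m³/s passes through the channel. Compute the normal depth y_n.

Manning's equation rearranged: A R^(2/3) = nQ / (1·√S) = 0.019 × 40.8 / (√0.00027) = 47.18.
Trying y = 4.04 m: A R^(2/3) = 66.12 — over.
Trying y = 3.45 m: A R^(2/3) = 47.13 — close enough.

y_n = 3.45 m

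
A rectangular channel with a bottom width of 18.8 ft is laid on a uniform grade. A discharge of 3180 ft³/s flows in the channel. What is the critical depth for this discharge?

For a rectangular channel, critical depth y_c = (q²/g)^(1/3) where q = Q/b = 3180/18.8 = 169.1 ft²/s.
So y_c = (169.1²/32.2)^(1/3) = 9.61 ft.

y_c = 9.61 ft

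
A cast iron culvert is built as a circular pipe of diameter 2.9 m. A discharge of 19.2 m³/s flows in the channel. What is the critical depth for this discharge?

y_c = 1.94 m

At critical depth, Q² T / (g A³) = 1, i.e. A³/T = Q²/g = 19.2²/9.81 = 37.58.
Trying y = 2.11 m: A³/T = 52.84 — over.
Trying y = 1.94 m: A³/T = 37.94 — matches.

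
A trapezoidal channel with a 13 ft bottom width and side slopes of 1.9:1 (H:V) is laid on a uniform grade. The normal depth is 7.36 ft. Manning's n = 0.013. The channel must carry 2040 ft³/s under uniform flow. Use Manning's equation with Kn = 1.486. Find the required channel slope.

S = 0.0011

With bottom width b = 13 ft and side slope z = 1.9: A = (b + zy)y = (13 + 1.9×7.36)×7.36 = 198.6 ft²; P = b + 2y√(1+z²) = 13 + 2×7.36×2.147 = 44.61 ft.
Hydraulic radius R = A/P = 198.6/44.61 = 4.452 ft.
From Manning's equation, S = [nQ / (1.486 A R^(2/3))]² = [0.013 × 2040 / (1.486 × 198.6 × 4.452^(2/3))]² = 0.0011.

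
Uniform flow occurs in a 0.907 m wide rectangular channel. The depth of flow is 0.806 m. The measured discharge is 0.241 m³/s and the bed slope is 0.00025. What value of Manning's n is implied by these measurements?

Flow area A = b·y = 0.907 × 0.806 = 0.731 m². Wetted perimeter P = b + 2y = 0.907 + 2×0.806 = 2.519 m.
Hydraulic radius R = A/P = 0.731/2.519 = 0.2902 m.
Rearranging Manning's equation: n = (1/Q) A R^(2/3) S^(1/2) = (1/0.241) × 0.731 × 0.2902^(2/3) × √0.00025 = 0.021.

n = 0.021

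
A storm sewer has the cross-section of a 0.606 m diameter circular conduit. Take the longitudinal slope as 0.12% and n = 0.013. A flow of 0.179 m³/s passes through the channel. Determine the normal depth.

y_n = 0.417 m

Manning's equation rearranged: A R^(2/3) = nQ / (1·√S) = 0.013 × 0.179 / (√0.0012) = 0.06717.
Trying y = 0.328 m: A R^(2/3) = 0.04677 — low.
Trying y = 0.453 m: A R^(2/3) = 0.07446 — high.
Trying y = 0.417 m: A R^(2/3) = 0.06709 — matches.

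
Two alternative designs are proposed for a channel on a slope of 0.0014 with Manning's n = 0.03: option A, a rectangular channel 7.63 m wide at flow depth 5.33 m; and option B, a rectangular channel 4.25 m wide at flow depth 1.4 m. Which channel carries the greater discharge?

Channel A: Flow area A = b·y = 7.63 × 5.33 = 40.67 m². Wetted perimeter P = b + 2y = 7.63 + 2×5.33 = 18.29 m. Hydraulic radius R = A/P = 40.67/18.29 = 2.224 m. Q_A = (1/0.03)·40.67·2.224^(2/3)·√0.0014 = 86.41 m³/s.
Channel B: Flow area A = b·y = 4.25 × 1.4 = 5.95 m². Wetted perimeter P = b + 2y = 4.25 + 2×1.4 = 7.05 m. Hydraulic radius R = A/P = 5.95/7.05 = 0.844 m. Q_B = (1/0.03)·5.95·0.844^(2/3)·√0.0014 = 6.627 m³/s.
Q_A = 86.41 m³/s vs Q_B = 6.627 m³/s, so channel A carries more.

channel A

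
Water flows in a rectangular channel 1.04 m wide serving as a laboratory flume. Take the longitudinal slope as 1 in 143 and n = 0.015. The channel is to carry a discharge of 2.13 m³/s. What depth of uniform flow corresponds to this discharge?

Manning's equation rearranged: A R^(2/3) = nQ / (1·√S) = 0.015 × 2.13 / (√0.006993) = 0.3821.
Trying y = 0.864 m: A R^(2/3) = 0.4244 — over.
Trying y = 0.581 m: A R^(2/3) = 0.2552 — short.
Trying y = 0.795 m: A R^(2/3) = 0.3823 — matches.

y_n = 0.795 m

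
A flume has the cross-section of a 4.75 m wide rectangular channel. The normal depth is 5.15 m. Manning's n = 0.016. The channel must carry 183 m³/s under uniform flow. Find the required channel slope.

Flow area A = b·y = 4.75 × 5.15 = 24.46 m². Wetted perimeter P = b + 2y = 4.75 + 2×5.15 = 15.05 m.
Hydraulic radius R = A/P = 24.46/15.05 = 1.625 m.
From Manning's equation, S = [nQ / (1 A R^(2/3))]² = [0.016 × 183 / (1 × 24.46 × 1.625^(2/3))]² = 0.0075.

S = 0.0075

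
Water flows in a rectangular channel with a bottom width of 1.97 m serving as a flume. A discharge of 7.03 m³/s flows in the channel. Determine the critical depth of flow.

y_c = 1.09 m

For a rectangular channel, critical depth y_c = (q²/g)^(1/3) where q = Q/b = 7.03/1.97 = 3.569 m²/s.
So y_c = (3.569²/9.81)^(1/3) = 1.09 m.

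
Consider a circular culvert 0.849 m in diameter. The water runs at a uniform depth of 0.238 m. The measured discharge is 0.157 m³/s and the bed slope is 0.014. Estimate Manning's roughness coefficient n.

For a circular section of diameter D = 0.849 m at depth y = 0.238 m, the central angle is θ = 2 arccos(1 − 2y/D) = 2.232 rad. Then A = (D²/8)(θ − sin θ) = 0.13 m² and P = Dθ/2 = 0.9474 m.
Hydraulic radius R = A/P = 0.13/0.9474 = 0.1372 m.
Rearranging Manning's equation: n = (1/Q) A R^(2/3) S^(1/2) = (1/0.157) × 0.13 × 0.1372^(2/3) × √0.014 = 0.0261.

n = 0.0261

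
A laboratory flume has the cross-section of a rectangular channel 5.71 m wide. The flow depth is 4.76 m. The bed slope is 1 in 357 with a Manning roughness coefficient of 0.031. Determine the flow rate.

Q = 68.3 m³/s

Flow area A = b·y = 5.71 × 4.76 = 27.18 m². Wetted perimeter P = b + 2y = 5.71 + 2×4.76 = 15.23 m.
Hydraulic radius R = A/P = 27.18/15.23 = 1.785 m.
Manning's equation: Q = (1/n) A R^(2/3) S^(1/2) = (1/0.031) × 27.18 × 1.785^(2/3) × 0.002801^(1/2) = 68.3 m³/s.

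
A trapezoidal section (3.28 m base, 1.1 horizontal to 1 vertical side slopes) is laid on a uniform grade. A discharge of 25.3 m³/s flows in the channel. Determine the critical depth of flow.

y_c = 1.53 m

At critical depth, Q² T / (g A³) = 1, i.e. A³/T = Q²/g = 25.3²/9.81 = 65.25.
At y = 1.65 m: A³/T = 85.98 — high.
At y = 1.23 m: A³/T = 30.91 — low.
At y = 1.53 m: A³/T = 65.88 — ≈ 65.25.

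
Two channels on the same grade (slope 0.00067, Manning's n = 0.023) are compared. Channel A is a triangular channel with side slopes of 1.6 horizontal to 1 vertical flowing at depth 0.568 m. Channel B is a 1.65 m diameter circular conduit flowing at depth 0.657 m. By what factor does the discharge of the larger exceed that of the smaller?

Channel A: For a triangular section with side slope z = 1.6: A = zy² = 1.6×0.568² = 0.5162 m²; P = 2y√(1+z²) = 2×0.568×1.887 = 2.143 m. Hydraulic radius R = A/P = 0.5162/2.143 = 0.2408 m. Q_A = (1/0.023)·0.5162·0.2408^(2/3)·√0.00067 = 0.2249 m³/s.
Channel B: For a circular section of diameter D = 1.65 m at depth y = 0.657 m, the central angle is θ = 2 arccos(1 − 2y/D) = 2.731 rad. Then A = (D²/8)(θ − sin θ) = 0.7939 m² and P = Dθ/2 = 2.253 m. Hydraulic radius R = A/P = 0.7939/2.253 = 0.3523 m. Q_B = (1/0.023)·0.7939·0.3523^(2/3)·√0.00067 = 0.4456 m³/s.
The larger discharge is 0.4456 m³/s and the smaller is 0.2249 m³/s; the ratio is 1.98.

1.98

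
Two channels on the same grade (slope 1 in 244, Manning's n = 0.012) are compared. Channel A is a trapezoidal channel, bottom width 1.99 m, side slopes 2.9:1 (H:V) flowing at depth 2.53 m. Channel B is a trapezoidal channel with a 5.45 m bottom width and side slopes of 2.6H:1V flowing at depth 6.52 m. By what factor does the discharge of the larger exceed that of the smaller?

Channel A: With bottom width b = 1.99 m and side slope z = 2.9: A = (b + zy)y = (1.99 + 2.9×2.53)×2.53 = 23.6 m²; P = b + 2y√(1+z²) = 1.99 + 2×2.53×3.068 = 17.51 m. Hydraulic radius R = A/P = 23.6/17.51 = 1.348 m. Q_A = (1/0.012)·23.6·1.348^(2/3)·√0.004098 = 153.6 m³/s.
Channel B: With bottom width b = 5.45 m and side slope z = 2.6: A = (b + zy)y = (5.45 + 2.6×6.52)×6.52 = 146.1 m²; P = b + 2y√(1+z²) = 5.45 + 2×6.52×2.786 = 41.78 m. Hydraulic radius R = A/P = 146.1/41.78 = 3.496 m. Q_B = (1/0.012)·146.1·3.496^(2/3)·√0.004098 = 1795 m³/s.
The larger discharge is 1795 m³/s and the smaller is 153.6 m³/s; the ratio is 11.7.

11.7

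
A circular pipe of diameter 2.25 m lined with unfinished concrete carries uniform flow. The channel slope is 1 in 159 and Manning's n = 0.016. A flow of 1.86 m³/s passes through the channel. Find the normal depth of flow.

Manning's equation rearranged: A R^(2/3) = nQ / (1·√S) = 0.016 × 1.86 / (√0.006289) = 0.3753.
Trying y = 0.723 m: A R^(2/3) = 0.6056 — over.
Trying y = 0.425 m: A R^(2/3) = 0.2113 — short.
Trying y = 0.566 m: A R^(2/3) = 0.3757 — ≈ 0.3753.

y_n = 0.566 m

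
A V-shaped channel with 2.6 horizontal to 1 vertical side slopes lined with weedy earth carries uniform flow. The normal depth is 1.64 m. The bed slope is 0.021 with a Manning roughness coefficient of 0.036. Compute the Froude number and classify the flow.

For a triangular section with side slope z = 2.6: A = zy² = 2.6×1.64² = 6.993 m²; P = 2y√(1+z²) = 2×1.64×2.786 = 9.137 m.
Hydraulic radius R = A/P = 6.993/9.137 = 0.7653 m.
V = (1/n) R^(2/3) √S = (1/0.036) × 0.7653^(2/3) × √0.021 = 3.368 m/s. Hydraulic depth D_h = A/T = 6.993/8.528 = 0.82 m.
Froude number Fr = V/√(g·D_h) = 3.368/√(9.81×0.82) = 1.19, which is greater than 1, so the flow is supercritical.

supercritical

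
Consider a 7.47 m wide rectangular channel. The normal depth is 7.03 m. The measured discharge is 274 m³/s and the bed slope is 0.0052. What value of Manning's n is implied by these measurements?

n = 0.025

Flow area A = b·y = 7.47 × 7.03 = 52.51 m². Wetted perimeter P = b + 2y = 7.47 + 2×7.03 = 21.53 m.
Hydraulic radius R = A/P = 52.51/21.53 = 2.439 m.
Rearranging Manning's equation: n = (1/Q) A R^(2/3) S^(1/2) = (1/274) × 52.51 × 2.439^(2/3) × √0.0052 = 0.025.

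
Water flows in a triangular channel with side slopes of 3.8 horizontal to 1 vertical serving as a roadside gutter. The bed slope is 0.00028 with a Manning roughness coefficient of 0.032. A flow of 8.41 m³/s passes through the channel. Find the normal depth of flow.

y_n = 2.06 m

Manning's equation rearranged: A R^(2/3) = nQ / (1·√S) = 0.032 × 8.41 / (√0.00028) = 16.08.
At y = 2.27 m: A R^(2/3) = 20.84 — over.
At y = 1.78 m: A R^(2/3) = 10.89 — short.
At y = 2.06 m: A R^(2/3) = 16.08 — close enough.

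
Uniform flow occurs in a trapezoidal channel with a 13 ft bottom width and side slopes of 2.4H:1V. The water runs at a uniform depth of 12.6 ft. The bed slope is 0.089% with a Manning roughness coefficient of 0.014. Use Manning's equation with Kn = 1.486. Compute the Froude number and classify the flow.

With bottom width b = 13 ft and side slope z = 2.4: A = (b + zy)y = (13 + 2.4×12.6)×12.6 = 544.8 ft²; P = b + 2y√(1+z²) = 13 + 2×12.6×2.6 = 78.52 ft.
Hydraulic radius R = A/P = 544.8/78.52 = 6.939 ft.
V = (1.486/n) R^(2/3) √S = (1.486/0.014) × 6.939^(2/3) × √0.00089 = 11.52 ft/s. Hydraulic depth D_h = A/T = 544.8/73.48 = 7.415 ft.
Froude number Fr = V/√(g·D_h) = 11.52/√(32.2×7.415) = 0.746, which is less than 1, so the flow is subcritical.

subcritical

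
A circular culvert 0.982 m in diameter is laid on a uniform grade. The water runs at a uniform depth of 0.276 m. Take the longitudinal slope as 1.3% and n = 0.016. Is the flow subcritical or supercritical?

For a circular section of diameter D = 0.982 m at depth y = 0.276 m, the central angle is θ = 2 arccos(1 − 2y/D) = 2.235 rad. Then A = (D²/8)(θ − sin θ) = 0.1745 m² and P = Dθ/2 = 1.097 m.
Hydraulic radius R = A/P = 0.1745/1.097 = 0.159 m.
V = (1/n) R^(2/3) √S = (1/0.016) × 0.159^(2/3) × √0.013 = 2.092 m/s. Hydraulic depth D_h = A/T = 0.1745/0.8828 = 0.1977 m.
Froude number Fr = V/√(g·D_h) = 2.092/√(9.81×0.1977) = 1.5, which is greater than 1, so the flow is supercritical.

supercritical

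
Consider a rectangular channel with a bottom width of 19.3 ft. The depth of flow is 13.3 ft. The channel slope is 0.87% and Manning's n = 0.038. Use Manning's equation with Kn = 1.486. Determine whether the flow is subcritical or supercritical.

Flow area A = b·y = 19.3 × 13.3 = 256.7 ft². Wetted perimeter P = b + 2y = 19.3 + 2×13.3 = 45.9 ft.
Hydraulic radius R = A/P = 256.7/45.9 = 5.592 ft.
V = (1.486/n) R^(2/3) √S = (1.486/0.038) × 5.592^(2/3) × √0.0087 = 11.49 ft/s. Hydraulic depth D_h = A/T = 256.7/19.3 = 13.3 ft.
Froude number Fr = V/√(g·D_h) = 11.49/√(32.2×13.3) = 0.555, which is less than 1, so the flow is subcritical.

subcritical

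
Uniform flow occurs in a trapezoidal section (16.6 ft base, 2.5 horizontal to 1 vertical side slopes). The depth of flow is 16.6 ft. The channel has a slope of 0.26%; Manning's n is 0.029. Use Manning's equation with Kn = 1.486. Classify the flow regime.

subcritical

With bottom width b = 16.6 ft and side slope z = 2.5: A = (b + zy)y = (16.6 + 2.5×16.6)×16.6 = 964.5 ft²; P = b + 2y√(1+z²) = 16.6 + 2×16.6×2.693 = 106 ft.
Hydraulic radius R = A/P = 964.5/106 = 9.099 ft.
V = (1.486/n) R^(2/3) √S = (1.486/0.029) × 9.099^(2/3) × √0.0026 = 11.39 ft/s. Hydraulic depth D_h = A/T = 964.5/99.6 = 9.683 ft.
Froude number Fr = V/√(g·D_h) = 11.39/√(32.2×9.683) = 0.645, which is less than 1, so the flow is subcritical.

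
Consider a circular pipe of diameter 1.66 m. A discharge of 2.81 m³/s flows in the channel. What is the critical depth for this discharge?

At critical depth, Q² T / (g A³) = 1, i.e. A³/T = Q²/g = 2.81²/9.81 = 0.8049.
Trying y = 1.03 m: A³/T = 1.743 — too large.
Trying y = 0.582 m: A³/T = 0.1956 — too small.
Trying y = 0.842 m: A³/T = 0.8064 — ≈ 0.8049.

y_c = 0.842 m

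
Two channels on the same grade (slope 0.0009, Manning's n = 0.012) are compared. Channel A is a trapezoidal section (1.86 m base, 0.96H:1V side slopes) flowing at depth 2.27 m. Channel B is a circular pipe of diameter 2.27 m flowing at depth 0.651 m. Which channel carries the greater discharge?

channel A

Channel A: With bottom width b = 1.86 m and side slope z = 0.96: A = (b + zy)y = (1.86 + 0.96×2.27)×2.27 = 9.169 m²; P = b + 2y√(1+z²) = 1.86 + 2×2.27×1.386 = 8.153 m. Hydraulic radius R = A/P = 9.169/8.153 = 1.125 m. Q_A = (1/0.012)·9.169·1.125^(2/3)·√0.0009 = 24.79 m³/s.
Channel B: For a circular section of diameter D = 2.27 m at depth y = 0.651 m, the central angle is θ = 2 arccos(1 − 2y/D) = 2.261 rad. Then A = (D²/8)(θ − sin θ) = 0.9591 m² and P = Dθ/2 = 2.566 m. Hydraulic radius R = A/P = 0.9591/2.566 = 0.3738 m. Q_B = (1/0.012)·0.9591·0.3738^(2/3)·√0.0009 = 1.244 m³/s.
Q_A = 24.79 m³/s vs Q_B = 1.244 m³/s, so channel A carries more.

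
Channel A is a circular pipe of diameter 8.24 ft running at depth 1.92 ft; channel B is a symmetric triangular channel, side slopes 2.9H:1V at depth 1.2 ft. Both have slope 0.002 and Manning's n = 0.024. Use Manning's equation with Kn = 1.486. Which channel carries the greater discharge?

Channel A: For a circular section of diameter D = 8.24 ft at depth y = 1.92 ft, the central angle is θ = 2 arccos(1 − 2y/D) = 2.015 rad. Then A = (D²/8)(θ − sin θ) = 9.438 ft² and P = Dθ/2 = 8.302 ft. Hydraulic radius R = A/P = 9.438/8.302 = 1.137 ft. Q_A = (1.486/0.024)·9.438·1.137^(2/3)·√0.002 = 28.47 ft³/s.
Channel B: For a triangular section with side slope z = 2.9: A = zy² = 2.9×1.2² = 4.176 ft²; P = 2y√(1+z²) = 2×1.2×3.068 = 7.362 ft. Hydraulic radius R = A/P = 4.176/7.362 = 0.5672 ft. Q_B = (1.486/0.024)·4.176·0.5672^(2/3)·√0.002 = 7.924 ft³/s.
Q_A = 28.47 ft³/s vs Q_B = 7.924 ft³/s, so channel A carries more.

channel A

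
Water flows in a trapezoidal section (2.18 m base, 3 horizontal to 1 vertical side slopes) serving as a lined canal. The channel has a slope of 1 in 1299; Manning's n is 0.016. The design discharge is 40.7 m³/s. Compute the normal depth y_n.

Manning's equation rearranged: A R^(2/3) = nQ / (1·√S) = 0.016 × 40.7 / (√0.0007698) = 23.47.
Try y = 2.63 m: A R^(2/3) = 33.27 — too large.
Try y = 1.93 m: A R^(2/3) = 16.08 — too small.
Try y = 2.27 m: A R^(2/3) = 23.48 — close enough.

y_n = 2.27 m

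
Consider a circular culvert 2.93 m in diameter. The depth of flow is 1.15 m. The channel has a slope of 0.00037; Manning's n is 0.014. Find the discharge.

Q = 2.45 m³/s

For a circular section of diameter D = 2.93 m at depth y = 1.15 m, the central angle is θ = 2 arccos(1 − 2y/D) = 2.708 rad. Then A = (D²/8)(θ − sin θ) = 2.455 m² and P = Dθ/2 = 3.967 m.
Hydraulic radius R = A/P = 2.455/3.967 = 0.6189 m.
Manning's equation: Q = (1/n) A R^(2/3) S^(1/2) = (1/0.014) × 2.455 × 0.6189^(2/3) × 0.00037^(1/2) = 2.45 m³/s.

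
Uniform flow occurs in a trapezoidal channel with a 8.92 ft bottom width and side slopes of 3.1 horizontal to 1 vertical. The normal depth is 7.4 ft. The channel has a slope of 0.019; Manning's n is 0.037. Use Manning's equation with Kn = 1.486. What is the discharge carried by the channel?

With bottom width b = 8.92 ft and side slope z = 3.1: A = (b + zy)y = (8.92 + 3.1×7.4)×7.4 = 235.8 ft²; P = b + 2y√(1+z²) = 8.92 + 2×7.4×3.257 = 57.13 ft.
Hydraulic radius R = A/P = 235.8/57.13 = 4.127 ft.
Manning's equation: Q = (1.486/n) A R^(2/3) S^(1/2) = (1.486/0.037) × 235.8 × 4.127^(2/3) × 0.019^(1/2) = 3360 ft³/s.

Q = 3360 ft³/s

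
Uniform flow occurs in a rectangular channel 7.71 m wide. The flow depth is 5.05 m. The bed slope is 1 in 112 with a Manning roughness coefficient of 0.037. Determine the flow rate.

Q = 167 m³/s

Flow area A = b·y = 7.71 × 5.05 = 38.94 m². Wetted perimeter P = b + 2y = 7.71 + 2×5.05 = 17.81 m.
Hydraulic radius R = A/P = 38.94/17.81 = 2.186 m.
Manning's equation: Q = (1/n) A R^(2/3) S^(1/2) = (1/0.037) × 38.94 × 2.186^(2/3) × 0.008929^(1/2) = 167 m³/s.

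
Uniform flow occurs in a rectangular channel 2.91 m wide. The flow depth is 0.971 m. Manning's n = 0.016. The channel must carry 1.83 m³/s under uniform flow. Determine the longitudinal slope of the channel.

Flow area A = b·y = 2.91 × 0.971 = 2.826 m². Wetted perimeter P = b + 2y = 2.91 + 2×0.971 = 4.852 m.
Hydraulic radius R = A/P = 2.826/4.852 = 0.5824 m.
From Manning's equation, S = [nQ / (1 A R^(2/3))]² = [0.016 × 1.83 / (1 × 2.826 × 0.5824^(2/3))]² = 0.000221.

S = 0.000221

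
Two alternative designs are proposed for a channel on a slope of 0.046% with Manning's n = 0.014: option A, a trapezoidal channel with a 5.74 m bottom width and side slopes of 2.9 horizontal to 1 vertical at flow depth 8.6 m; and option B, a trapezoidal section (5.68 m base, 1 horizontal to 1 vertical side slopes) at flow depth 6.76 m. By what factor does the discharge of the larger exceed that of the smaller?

3.79

Channel A: With bottom width b = 5.74 m and side slope z = 2.9: A = (b + zy)y = (5.74 + 2.9×8.6)×8.6 = 263.8 m²; P = b + 2y√(1+z²) = 5.74 + 2×8.6×3.068 = 58.5 m. Hydraulic radius R = A/P = 263.8/58.5 = 4.51 m. Q_A = (1/0.014)·263.8·4.51^(2/3)·√0.00046 = 1103 m³/s.
Channel B: With bottom width b = 5.68 m and side slope z = 1: A = (b + zy)y = (5.68 + 1×6.76)×6.76 = 84.09 m²; P = b + 2y√(1+z²) = 5.68 + 2×6.76×1.414 = 24.8 m. Hydraulic radius R = A/P = 84.09/24.8 = 3.391 m. Q_B = (1/0.014)·84.09·3.391^(2/3)·√0.00046 = 290.8 m³/s.
The larger discharge is 1103 m³/s and the smaller is 290.8 m³/s; the ratio is 3.79.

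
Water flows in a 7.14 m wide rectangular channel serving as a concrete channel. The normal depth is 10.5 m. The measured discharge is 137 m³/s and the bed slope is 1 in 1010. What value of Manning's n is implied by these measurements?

n = 0.0331

Flow area A = b·y = 7.14 × 10.5 = 74.97 m². Wetted perimeter P = b + 2y = 7.14 + 2×10.5 = 28.14 m.
Hydraulic radius R = A/P = 74.97/28.14 = 2.664 m.
Rearranging Manning's equation: n = (1/Q) A R^(2/3) S^(1/2) = (1/137) × 74.97 × 2.664^(2/3) × √0.0009901 = 0.0331.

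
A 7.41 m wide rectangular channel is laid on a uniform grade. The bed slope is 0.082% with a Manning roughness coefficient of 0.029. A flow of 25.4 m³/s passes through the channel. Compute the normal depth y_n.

Manning's equation rearranged: A R^(2/3) = nQ / (1·√S) = 0.029 × 25.4 / (√0.00082) = 25.72.
At y = 2.31 m: A R^(2/3) = 21.65 — low.
At y = 3.17 m: A R^(2/3) = 33.57 — high.
At y = 2.61 m: A R^(2/3) = 25.69 — matches.

y_n = 2.61 m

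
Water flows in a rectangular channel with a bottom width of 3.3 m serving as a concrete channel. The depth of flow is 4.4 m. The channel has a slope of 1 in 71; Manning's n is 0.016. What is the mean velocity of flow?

Flow area A = b·y = 3.3 × 4.4 = 14.52 m². Wetted perimeter P = b + 2y = 3.3 + 2×4.4 = 12.1 m.
Hydraulic radius R = A/P = 14.52/12.1 = 1.2 m.
From Manning's equation, V = (1/n) R^(2/3) S^(1/2) = (1/0.016) × 1.2^(2/3) × 0.01408^(1/2) = 8.38 m/s.

V = 8.38 m/s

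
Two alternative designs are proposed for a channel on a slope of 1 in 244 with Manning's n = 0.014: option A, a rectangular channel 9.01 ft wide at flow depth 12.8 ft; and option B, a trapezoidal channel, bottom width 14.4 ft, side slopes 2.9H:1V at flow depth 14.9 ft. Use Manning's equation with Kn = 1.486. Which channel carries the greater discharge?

Channel A: Flow area A = b·y = 9.01 × 12.8 = 115.3 ft². Wetted perimeter P = b + 2y = 9.01 + 2×12.8 = 34.61 ft. Hydraulic radius R = A/P = 115.3/34.61 = 3.332 ft. Q_A = (1.486/0.014)·115.3·3.332^(2/3)·√0.004098 = 1748 ft³/s.
Channel B: With bottom width b = 14.4 ft and side slope z = 2.9: A = (b + zy)y = (14.4 + 2.9×14.9)×14.9 = 858.4 ft²; P = b + 2y√(1+z²) = 14.4 + 2×14.9×3.068 = 105.8 ft. Hydraulic radius R = A/P = 858.4/105.8 = 8.112 ft. Q_B = (1.486/0.014)·858.4·8.112^(2/3)·√0.004098 = 23550 ft³/s.
Q_A = 1748 ft³/s vs Q_B = 23550 ft³/s, so channel B carries more.

channel B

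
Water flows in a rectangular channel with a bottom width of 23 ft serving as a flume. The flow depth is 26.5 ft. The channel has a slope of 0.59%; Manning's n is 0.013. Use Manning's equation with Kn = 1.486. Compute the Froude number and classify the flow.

Flow area A = b·y = 23 × 26.5 = 609.5 ft². Wetted perimeter P = b + 2y = 23 + 2×26.5 = 76 ft.
Hydraulic radius R = A/P = 609.5/76 = 8.02 ft.
V = (1.486/n) R^(2/3) √S = (1.486/0.013) × 8.02^(2/3) × √0.0059 = 35.18 ft/s. Hydraulic depth D_h = A/T = 609.5/23 = 26.5 ft.
Froude number Fr = V/√(g·D_h) = 35.18/√(32.2×26.5) = 1.2, which is greater than 1, so the flow is supercritical.

supercritical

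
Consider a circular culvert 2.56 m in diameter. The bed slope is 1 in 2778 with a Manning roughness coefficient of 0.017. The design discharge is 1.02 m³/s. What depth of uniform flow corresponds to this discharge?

Manning's equation rearranged: A R^(2/3) = nQ / (1·√S) = 0.017 × 1.02 / (√0.00036) = 0.9139.
Try y = 0.973 m: A R^(2/3) = 1.173 — over.
Try y = 0.71 m: A R^(2/3) = 0.6425 — short.
Try y = 0.852 m: A R^(2/3) = 0.9137 — close enough.

y_n = 0.852 m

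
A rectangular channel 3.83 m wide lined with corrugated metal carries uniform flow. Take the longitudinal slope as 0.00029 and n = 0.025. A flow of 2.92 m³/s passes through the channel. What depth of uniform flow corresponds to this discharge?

Manning's equation rearranged: A R^(2/3) = nQ / (1·√S) = 0.025 × 2.92 / (√0.00029) = 4.287.
Trying y = 1.66 m: A R^(2/3) = 5.879 — too large.
Trying y = 1.05 m: A R^(2/3) = 3.104 — too small.
Trying y = 1.32 m: A R^(2/3) = 4.289 — matches.

y_n = 1.32 m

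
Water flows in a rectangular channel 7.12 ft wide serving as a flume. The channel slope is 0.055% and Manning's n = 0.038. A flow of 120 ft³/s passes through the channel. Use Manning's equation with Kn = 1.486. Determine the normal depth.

y_n = 9.71 ft

Manning's equation rearranged: A R^(2/3) = nQ / (1.486·√S) = 0.038 × 120 / (1.486 × √0.00055) = 130.8.
Try y = 6.83 ft: A R^(2/3) = 85.72 — too small.
Try y = 12.3 ft: A R^(2/3) = 172.4 — too large.
Try y = 9.71 ft: A R^(2/3) = 130.9 — matches.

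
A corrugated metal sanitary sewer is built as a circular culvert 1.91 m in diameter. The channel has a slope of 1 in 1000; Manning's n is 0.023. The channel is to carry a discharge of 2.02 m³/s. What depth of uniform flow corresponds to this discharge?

Manning's equation rearranged: A R^(2/3) = nQ / (1·√S) = 0.023 × 2.02 / (√0.001) = 1.469.
At y = 1.69 m: A R^(2/3) = 1.851 — too large.
At y = 1.34 m: A R^(2/3) = 1.47 — ≈ 1.469.

y_n = 1.34 m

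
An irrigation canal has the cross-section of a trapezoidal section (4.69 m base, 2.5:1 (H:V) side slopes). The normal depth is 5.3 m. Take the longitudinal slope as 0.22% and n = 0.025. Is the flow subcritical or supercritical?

With bottom width b = 4.69 m and side slope z = 2.5: A = (b + zy)y = (4.69 + 2.5×5.3)×5.3 = 95.08 m²; P = b + 2y√(1+z²) = 4.69 + 2×5.3×2.693 = 33.23 m.
Hydraulic radius R = A/P = 95.08/33.23 = 2.861 m.
V = (1/n) R^(2/3) √S = (1/0.025) × 2.861^(2/3) × √0.0022 = 3.781 m/s. Hydraulic depth D_h = A/T = 95.08/31.19 = 3.048 m.
Froude number Fr = V/√(g·D_h) = 3.781/√(9.81×3.048) = 0.691, which is less than 1, so the flow is subcritical.

subcritical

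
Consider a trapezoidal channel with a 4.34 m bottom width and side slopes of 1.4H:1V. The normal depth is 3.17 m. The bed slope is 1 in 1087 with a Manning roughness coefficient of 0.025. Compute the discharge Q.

With bottom width b = 4.34 m and side slope z = 1.4: A = (b + zy)y = (4.34 + 1.4×3.17)×3.17 = 27.83 m²; P = b + 2y√(1+z²) = 4.34 + 2×3.17×1.72 = 15.25 m.
Hydraulic radius R = A/P = 27.83/15.25 = 1.825 m.
Manning's equation: Q = (1/n) A R^(2/3) S^(1/2) = (1/0.025) × 27.83 × 1.825^(2/3) × 0.00092^(1/2) = 50.4 m³/s.

Q = 50.4 m³/s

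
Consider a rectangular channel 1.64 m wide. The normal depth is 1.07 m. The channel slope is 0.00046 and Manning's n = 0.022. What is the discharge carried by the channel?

Q = 1.03 m³/s

Flow area A = b·y = 1.64 × 1.07 = 1.755 m². Wetted perimeter P = b + 2y = 1.64 + 2×1.07 = 3.78 m.
Hydraulic radius R = A/P = 1.755/3.78 = 0.4642 m.
Manning's equation: Q = (1/n) A R^(2/3) S^(1/2) = (1/0.022) × 1.755 × 0.4642^(2/3) × 0.00046^(1/2) = 1.03 m³/s.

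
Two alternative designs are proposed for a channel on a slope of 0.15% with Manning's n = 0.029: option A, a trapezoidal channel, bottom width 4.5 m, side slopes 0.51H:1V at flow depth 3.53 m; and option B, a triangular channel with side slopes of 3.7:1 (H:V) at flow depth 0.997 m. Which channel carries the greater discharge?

Channel A: With bottom width b = 4.5 m and side slope z = 0.51: A = (b + zy)y = (4.5 + 0.51×3.53)×3.53 = 22.24 m²; P = b + 2y√(1+z²) = 4.5 + 2×3.53×1.123 = 12.43 m. Hydraulic radius R = A/P = 22.24/12.43 = 1.79 m. Q_A = (1/0.029)·22.24·1.79^(2/3)·√0.0015 = 43.79 m³/s.
Channel B: For a triangular section with side slope z = 3.7: A = zy² = 3.7×0.997² = 3.678 m²; P = 2y√(1+z²) = 2×0.997×3.833 = 7.643 m. Hydraulic radius R = A/P = 3.678/7.643 = 0.4812 m. Q_B = (1/0.029)·3.678·0.4812^(2/3)·√0.0015 = 3.016 m³/s.
Q_A = 43.79 m³/s vs Q_B = 3.016 m³/s, so channel A carries more.

channel A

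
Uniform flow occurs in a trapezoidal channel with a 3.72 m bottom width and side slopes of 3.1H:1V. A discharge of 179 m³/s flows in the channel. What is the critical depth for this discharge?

y_c = 3.14 m

At critical depth, Q² T / (g A³) = 1, i.e. A³/T = Q²/g = 179²/9.81 = 3266.
At y = 2.45 m: A³/T = 1127 — too small.
At y = 3.69 m: A³/T = 6580 — too large.
At y = 3.14 m: A³/T = 3251 — ≈ 3266.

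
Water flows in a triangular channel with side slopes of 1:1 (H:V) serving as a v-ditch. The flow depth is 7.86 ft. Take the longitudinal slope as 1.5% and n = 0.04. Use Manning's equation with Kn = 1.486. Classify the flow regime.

subcritical

For a triangular section with side slope z = 1: A = zy² = 1×7.86² = 61.78 ft²; P = 2y√(1+z²) = 2×7.86×1.414 = 22.23 ft.
Hydraulic radius R = A/P = 61.78/22.23 = 2.779 ft.
V = (1.486/n) R^(2/3) √S = (1.486/0.04) × 2.779^(2/3) × √0.015 = 8.993 ft/s. Hydraulic depth D_h = A/T = 61.78/15.72 = 3.93 ft.
Froude number Fr = V/√(g·D_h) = 8.993/√(32.2×3.93) = 0.799, which is less than 1, so the flow is subcritical.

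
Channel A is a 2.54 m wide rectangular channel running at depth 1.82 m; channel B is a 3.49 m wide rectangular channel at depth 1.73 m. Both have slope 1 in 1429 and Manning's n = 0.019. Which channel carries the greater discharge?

Channel A: Flow area A = b·y = 2.54 × 1.82 = 4.623 m². Wetted perimeter P = b + 2y = 2.54 + 2×1.82 = 6.18 m. Hydraulic radius R = A/P = 4.623/6.18 = 0.748 m. Q_A = (1/0.019)·4.623·0.748^(2/3)·√0.0006998 = 5.304 m³/s.
Channel B: Flow area A = b·y = 3.49 × 1.73 = 6.038 m². Wetted perimeter P = b + 2y = 3.49 + 2×1.73 = 6.95 m. Hydraulic radius R = A/P = 6.038/6.95 = 0.8687 m. Q_B = (1/0.019)·6.038·0.8687^(2/3)·√0.0006998 = 7.653 m³/s.
Q_A = 5.304 m³/s vs Q_B = 7.653 m³/s, so channel B carries more.

channel B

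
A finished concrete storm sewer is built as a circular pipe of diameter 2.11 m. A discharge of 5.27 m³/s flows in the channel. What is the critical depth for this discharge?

y_c = 1.09 m

At critical depth, Q² T / (g A³) = 1, i.e. A³/T = Q²/g = 5.27²/9.81 = 2.831.
At y = 1.3 m: A³/T = 5.629 — too large.
At y = 0.885 m: A³/T = 1.293 — too small.
At y = 1.09 m: A³/T = 2.869 — ≈ 2.831.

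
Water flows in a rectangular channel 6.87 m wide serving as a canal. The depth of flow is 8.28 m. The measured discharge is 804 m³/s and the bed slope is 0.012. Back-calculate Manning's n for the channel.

Flow area A = b·y = 6.87 × 8.28 = 56.88 m². Wetted perimeter P = b + 2y = 6.87 + 2×8.28 = 23.43 m.
Hydraulic radius R = A/P = 56.88/23.43 = 2.428 m.
Rearranging Manning's equation: n = (1/Q) A R^(2/3) S^(1/2) = (1/804) × 56.88 × 2.428^(2/3) × √0.012 = 0.014.

n = 0.014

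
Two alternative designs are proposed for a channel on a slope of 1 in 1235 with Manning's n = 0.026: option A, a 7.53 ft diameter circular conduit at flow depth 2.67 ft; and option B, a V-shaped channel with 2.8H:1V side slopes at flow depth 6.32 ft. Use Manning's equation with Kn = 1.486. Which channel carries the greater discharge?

Channel A: For a circular section of diameter D = 7.53 ft at depth y = 2.67 ft, the central angle is θ = 2 arccos(1 − 2y/D) = 2.551 rad. Then A = (D²/8)(θ − sin θ) = 14.14 ft² and P = Dθ/2 = 9.606 ft. Hydraulic radius R = A/P = 14.14/9.606 = 1.472 ft. Q_A = (1.486/0.026)·14.14·1.472^(2/3)·√0.0008097 = 29.75 ft³/s.
Channel B: For a triangular section with side slope z = 2.8: A = zy² = 2.8×6.32² = 111.8 ft²; P = 2y√(1+z²) = 2×6.32×2.973 = 37.58 ft. Hydraulic radius R = A/P = 111.8/37.58 = 2.976 ft. Q_B = (1.486/0.026)·111.8·2.976^(2/3)·√0.0008097 = 376.3 ft³/s.
Q_A = 29.75 ft³/s vs Q_B = 376.3 ft³/s, so channel B carries more.

channel B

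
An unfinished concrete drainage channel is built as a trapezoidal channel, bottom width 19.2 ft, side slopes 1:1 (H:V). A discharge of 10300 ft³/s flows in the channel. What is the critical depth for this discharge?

y_c = 15.8 ft

At critical depth, Q² T / (g A³) = 1, i.e. A³/T = Q²/g = 10300²/32.2 = 3295000.
At y = 19.9 ft: A³/T = 7984000 — over.
At y = 14 ft: A³/T = 2127000 — short.
At y = 15.8 ft: A³/T = 3329000 — close enough.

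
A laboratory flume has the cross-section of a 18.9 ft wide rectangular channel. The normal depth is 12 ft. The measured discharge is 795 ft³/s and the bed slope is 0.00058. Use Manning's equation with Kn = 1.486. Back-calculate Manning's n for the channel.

Flow area A = b·y = 18.9 × 12 = 226.8 ft². Wetted perimeter P = b + 2y = 18.9 + 2×12 = 42.9 ft.
Hydraulic radius R = A/P = 226.8/42.9 = 5.287 ft.
Rearranging Manning's equation: n = (1.486/Q) A R^(2/3) S^(1/2) = (1.486/795) × 226.8 × 5.287^(2/3) × √0.00058 = 0.031.

n = 0.031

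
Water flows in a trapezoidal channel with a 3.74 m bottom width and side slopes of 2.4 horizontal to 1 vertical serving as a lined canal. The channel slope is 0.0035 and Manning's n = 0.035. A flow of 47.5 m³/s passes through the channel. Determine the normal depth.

Manning's equation rearranged: A R^(2/3) = nQ / (1·√S) = 0.035 × 47.5 / (√0.0035) = 28.1.
Try y = 2.71 m: A R^(2/3) = 37.29 — high.
Try y = 2.38 m: A R^(2/3) = 28.1 — ≈ 28.1.

y_n = 2.38 m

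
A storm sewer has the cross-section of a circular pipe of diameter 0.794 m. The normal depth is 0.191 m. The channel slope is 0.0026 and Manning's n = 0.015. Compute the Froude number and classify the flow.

For a circular section of diameter D = 0.794 m at depth y = 0.191 m, the central angle is θ = 2 arccos(1 − 2y/D) = 2.05 rad. Then A = (D²/8)(θ − sin θ) = 0.09168 m² and P = Dθ/2 = 0.814 m.
Hydraulic radius R = A/P = 0.09168/0.814 = 0.1126 m.
V = (1/n) R^(2/3) √S = (1/0.015) × 0.1126^(2/3) × √0.0026 = 0.7928 m/s. Hydraulic depth D_h = A/T = 0.09168/0.6787 = 0.1351 m.
Froude number Fr = V/√(g·D_h) = 0.7928/√(9.81×0.1351) = 0.689, which is less than 1, so the flow is subcritical.

subcritical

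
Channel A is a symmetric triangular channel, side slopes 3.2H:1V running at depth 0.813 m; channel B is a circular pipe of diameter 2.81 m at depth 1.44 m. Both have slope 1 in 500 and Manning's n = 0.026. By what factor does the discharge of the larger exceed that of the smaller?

2.27

Channel A: For a triangular section with side slope z = 3.2: A = zy² = 3.2×0.813² = 2.115 m²; P = 2y√(1+z²) = 2×0.813×3.353 = 5.451 m. Hydraulic radius R = A/P = 2.115/5.451 = 0.388 m. Q_A = (1/0.026)·2.115·0.388^(2/3)·√0.002 = 1.935 m³/s.
Channel B: For a circular section of diameter D = 2.81 m at depth y = 1.44 m, the central angle is θ = 2 arccos(1 − 2y/D) = 3.191 rad. Then A = (D²/8)(θ − sin θ) = 3.199 m² and P = Dθ/2 = 4.484 m. Hydraulic radius R = A/P = 3.199/4.484 = 0.7135 m. Q_B = (1/0.026)·3.199·0.7135^(2/3)·√0.002 = 4.394 m³/s.
The larger discharge is 4.394 m³/s and the smaller is 1.935 m³/s; the ratio is 2.27.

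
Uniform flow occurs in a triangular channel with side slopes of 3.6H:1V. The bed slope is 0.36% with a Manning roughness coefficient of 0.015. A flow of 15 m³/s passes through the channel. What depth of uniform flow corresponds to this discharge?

Manning's equation rearranged: A R^(2/3) = nQ / (1·√S) = 0.015 × 15 / (√0.0036) = 3.75.
Try y = 1.45 m: A R^(2/3) = 5.959 — over.
Try y = 1.04 m: A R^(2/3) = 2.456 — short.
Try y = 1.22 m: A R^(2/3) = 3.76 — close enough.

y_n = 1.22 m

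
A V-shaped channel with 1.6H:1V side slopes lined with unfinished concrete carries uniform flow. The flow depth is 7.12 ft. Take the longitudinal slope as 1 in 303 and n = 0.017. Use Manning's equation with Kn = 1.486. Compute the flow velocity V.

For a triangular section with side slope z = 1.6: A = zy² = 1.6×7.12² = 81.11 ft²; P = 2y√(1+z²) = 2×7.12×1.887 = 26.87 ft.
Hydraulic radius R = A/P = 81.11/26.87 = 3.019 ft.
From Manning's equation, V = (1.486/n) R^(2/3) S^(1/2) = (1.486/0.017) × 3.019^(2/3) × 0.0033^(1/2) = 10.5 ft/s.

V = 10.5 ft/s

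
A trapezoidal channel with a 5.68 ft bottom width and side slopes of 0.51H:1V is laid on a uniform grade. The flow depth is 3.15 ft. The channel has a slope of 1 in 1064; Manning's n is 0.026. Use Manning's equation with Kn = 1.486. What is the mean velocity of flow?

With bottom width b = 5.68 ft and side slope z = 0.51: A = (b + zy)y = (5.68 + 0.51×3.15)×3.15 = 22.95 ft²; P = b + 2y√(1+z²) = 5.68 + 2×3.15×1.123 = 12.75 ft.
Hydraulic radius R = A/P = 22.95/12.75 = 1.8 ft.
From Manning's equation, V = (1.486/n) R^(2/3) S^(1/2) = (1.486/0.026) × 1.8^(2/3) × 0.0009398^(1/2) = 2.59 ft/s.

V = 2.59 ft/s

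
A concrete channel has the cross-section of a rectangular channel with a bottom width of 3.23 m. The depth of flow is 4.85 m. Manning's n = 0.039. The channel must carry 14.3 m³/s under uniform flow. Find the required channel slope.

S = 0.000981

Flow area A = b·y = 3.23 × 4.85 = 15.67 m². Wetted perimeter P = b + 2y = 3.23 + 2×4.85 = 12.93 m.
Hydraulic radius R = A/P = 15.67/12.93 = 1.212 m.
From Manning's equation, S = [nQ / (1 A R^(2/3))]² = [0.039 × 14.3 / (1 × 15.67 × 1.212^(2/3))]² = 0.000981.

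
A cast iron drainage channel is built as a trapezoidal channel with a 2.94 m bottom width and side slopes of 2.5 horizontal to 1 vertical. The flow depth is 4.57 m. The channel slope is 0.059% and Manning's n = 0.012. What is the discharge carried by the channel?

With bottom width b = 2.94 m and side slope z = 2.5: A = (b + zy)y = (2.94 + 2.5×4.57)×4.57 = 65.65 m²; P = b + 2y√(1+z²) = 2.94 + 2×4.57×2.693 = 27.55 m.
Hydraulic radius R = A/P = 65.65/27.55 = 2.383 m.
Manning's equation: Q = (1/n) A R^(2/3) S^(1/2) = (1/0.012) × 65.65 × 2.383^(2/3) × 0.00059^(1/2) = 237 m³/s.

Q = 237 m³/s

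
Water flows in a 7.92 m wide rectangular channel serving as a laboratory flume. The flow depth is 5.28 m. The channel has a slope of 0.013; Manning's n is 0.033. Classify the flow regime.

Flow area A = b·y = 7.92 × 5.28 = 41.82 m². Wetted perimeter P = b + 2y = 7.92 + 2×5.28 = 18.48 m.
Hydraulic radius R = A/P = 41.82/18.48 = 2.263 m.
V = (1/n) R^(2/3) √S = (1/0.033) × 2.263^(2/3) × √0.013 = 5.955 m/s. Hydraulic depth D_h = A/T = 41.82/7.92 = 5.28 m.
Froude number Fr = V/√(g·D_h) = 5.955/√(9.81×5.28) = 0.827, which is less than 1, so the flow is subcritical.

subcritical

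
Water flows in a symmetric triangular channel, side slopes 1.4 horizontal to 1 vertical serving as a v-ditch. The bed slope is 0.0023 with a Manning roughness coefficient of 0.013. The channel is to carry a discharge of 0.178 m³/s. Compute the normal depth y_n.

y_n = 0.354 m

Manning's equation rearranged: A R^(2/3) = nQ / (1·√S) = 0.013 × 0.178 / (√0.0023) = 0.04825.
Try y = 0.423 m: A R^(2/3) = 0.07751 — too large.
Try y = 0.316 m: A R^(2/3) = 0.03561 — too small.
Try y = 0.354 m: A R^(2/3) = 0.04821 — matches.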